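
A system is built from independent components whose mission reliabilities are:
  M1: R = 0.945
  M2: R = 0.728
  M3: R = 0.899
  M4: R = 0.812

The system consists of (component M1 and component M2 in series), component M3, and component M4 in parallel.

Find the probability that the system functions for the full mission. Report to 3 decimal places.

Series (M1 and M2): 0.94500 × 0.72800 = 0.68796
Parallel ([0.68796], M3, and M4): 1 − (1 − 0.68796)(1 − 0.89900)(1 − 0.81200) = 0.994

0.994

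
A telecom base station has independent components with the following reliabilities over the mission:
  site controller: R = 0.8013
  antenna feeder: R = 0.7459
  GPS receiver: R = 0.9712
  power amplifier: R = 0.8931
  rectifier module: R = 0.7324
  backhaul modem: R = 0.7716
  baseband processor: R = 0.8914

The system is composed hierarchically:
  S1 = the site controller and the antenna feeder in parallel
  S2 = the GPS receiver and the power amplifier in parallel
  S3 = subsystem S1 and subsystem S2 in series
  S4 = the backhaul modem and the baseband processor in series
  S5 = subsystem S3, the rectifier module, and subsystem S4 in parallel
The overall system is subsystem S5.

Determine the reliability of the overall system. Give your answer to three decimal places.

0.996

Parallel (site controller and antenna feeder): 1 − (1 − 0.80130)(1 − 0.74590) = 0.94951
Parallel (GPS receiver and power amplifier): 1 − (1 − 0.97120)(1 − 0.89310) = 0.99692
Series ([0.94951] and [0.99692]): 0.94951 × 0.99692 = 0.94659
Series (backhaul modem and baseband processor): 0.77160 × 0.89140 = 0.68780
Parallel ([0.94659], rectifier module, and [0.68780]): 1 − (1 − 0.94659)(1 − 0.73240)(1 − 0.68780) = 0.996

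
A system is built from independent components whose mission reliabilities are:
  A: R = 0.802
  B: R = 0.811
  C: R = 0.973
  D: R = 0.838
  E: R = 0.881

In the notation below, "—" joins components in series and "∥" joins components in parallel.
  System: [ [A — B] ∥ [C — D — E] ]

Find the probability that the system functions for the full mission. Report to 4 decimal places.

0.9015

Series (A and B): 0.802000 × 0.811000 = 0.650422
Series (C, D, and E): 0.973000 × 0.838000 × 0.881000 = 0.718344
Parallel ([0.650422] and [0.718344]): 1 − (1 − 0.650422)(1 − 0.718344) = 0.9015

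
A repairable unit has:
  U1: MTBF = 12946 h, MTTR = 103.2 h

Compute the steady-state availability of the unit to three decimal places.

0.992

A(U1) = MTBF/(MTBF+MTTR) = 12946/(12946+103.2) = 0.992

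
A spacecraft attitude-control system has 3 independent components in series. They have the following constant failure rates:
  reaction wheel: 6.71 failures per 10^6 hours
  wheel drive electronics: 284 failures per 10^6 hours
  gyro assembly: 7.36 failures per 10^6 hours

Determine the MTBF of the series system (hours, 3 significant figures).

3350

Series of exponential components: λ_sys = Σ λ_i
λ_sys = 0.00000671 + 0.000284 + 0.00000736 = 2.9807e-04 /h
MTBF = 1 / λ_sys = 3350 h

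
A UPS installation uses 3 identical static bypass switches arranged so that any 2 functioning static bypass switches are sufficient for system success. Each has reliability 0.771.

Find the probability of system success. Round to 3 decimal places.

R = Σ_{i=2}^{3} C(3,i) p^i (1−p)^{3−i} with p = 0.771
C(3,2)·0.771^2·0.229^1 = 0.40838
C(3,3)·0.771^3·0.229^0 = 0.45831
Sum = 0.867

0.867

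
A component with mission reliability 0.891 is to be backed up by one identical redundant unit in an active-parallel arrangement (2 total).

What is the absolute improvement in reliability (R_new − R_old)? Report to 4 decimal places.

R_before = 0.891
R_after = 1 − (1 − 0.891)^2 = 0.9881
ΔR = 0.9881 − 0.891 = 0.0971

0.0971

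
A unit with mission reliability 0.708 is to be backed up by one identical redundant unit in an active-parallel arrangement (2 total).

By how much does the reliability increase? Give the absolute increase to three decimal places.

0.207

R_before = 0.708
R_after = 1 − (1 − 0.708)^2 = 0.915
ΔR = 0.915 − 0.708 = 0.207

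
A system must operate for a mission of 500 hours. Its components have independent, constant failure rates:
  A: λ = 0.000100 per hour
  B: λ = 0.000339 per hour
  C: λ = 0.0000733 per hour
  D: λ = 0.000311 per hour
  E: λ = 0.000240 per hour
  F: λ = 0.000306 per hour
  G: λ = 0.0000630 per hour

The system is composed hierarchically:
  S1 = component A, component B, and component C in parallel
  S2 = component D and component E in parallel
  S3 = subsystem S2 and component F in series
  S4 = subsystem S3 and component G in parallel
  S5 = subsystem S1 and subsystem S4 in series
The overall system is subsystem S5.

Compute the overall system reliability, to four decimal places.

0.9949

R(A) = exp(−0.000100 × 500) = 0.951229
R(B) = exp(−0.000339 × 500) = 0.844087
R(C) = exp(−0.0000733 × 500) = 0.964013
R(D) = exp(−0.000311 × 500) = 0.855987
R(E) = exp(−0.000240 × 500) = 0.886920
R(F) = exp(−0.000306 × 500) = 0.858130
R(G) = exp(−0.0000630 × 500) = 0.968991
Parallel (A, B, and C): 1 − (1 − 0.951229)(1 − 0.844087)(1 − 0.964013) = 0.999726
Parallel (D and E): 1 − (1 − 0.855987)(1 − 0.886920) = 0.983715
Series ([0.983715] and F): 0.983715 × 0.858130 = 0.844155
Parallel ([0.844155] and G): 1 − (1 − 0.844155)(1 − 0.968991) = 0.995167
Series ([0.999726] and [0.995167]): 0.999726 × 0.995167 = 0.9949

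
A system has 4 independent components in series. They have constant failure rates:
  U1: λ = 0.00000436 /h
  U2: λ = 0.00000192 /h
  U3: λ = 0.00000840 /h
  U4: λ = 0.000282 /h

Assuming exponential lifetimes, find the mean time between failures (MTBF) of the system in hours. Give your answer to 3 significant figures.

3370

Series of exponential components: λ_sys = Σ λ_i
λ_sys = 0.00000436 + 0.00000192 + 0.00000840 + 0.000282 = 2.9668e-04 /h
MTBF = 1 / λ_sys = 3370 h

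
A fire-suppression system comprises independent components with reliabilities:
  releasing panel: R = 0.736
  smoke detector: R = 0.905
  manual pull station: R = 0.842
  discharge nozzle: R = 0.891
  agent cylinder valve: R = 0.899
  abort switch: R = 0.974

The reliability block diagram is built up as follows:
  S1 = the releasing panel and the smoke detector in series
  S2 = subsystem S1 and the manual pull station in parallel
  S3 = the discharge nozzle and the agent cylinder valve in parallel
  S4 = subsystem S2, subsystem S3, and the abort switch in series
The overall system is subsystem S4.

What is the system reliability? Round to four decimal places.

0.9125

Series (releasing panel and smoke detector): 0.736000 × 0.905000 = 0.666080
Parallel ([0.666080] and manual pull station): 1 − (1 − 0.666080)(1 − 0.842000) = 0.947241
Parallel (discharge nozzle and agent cylinder valve): 1 − (1 − 0.891000)(1 − 0.899000) = 0.988991
Series ([0.947241], [0.988991], and abort switch): 0.947241 × 0.988991 × 0.974000 = 0.9125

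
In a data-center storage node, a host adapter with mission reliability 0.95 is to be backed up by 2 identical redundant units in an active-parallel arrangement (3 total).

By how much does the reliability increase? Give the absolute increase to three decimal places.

0.050

R_before = 0.95
R_after = 1 − (1 − 0.95)^3 = 1.000
ΔR = 1.000 − 0.95 = 0.050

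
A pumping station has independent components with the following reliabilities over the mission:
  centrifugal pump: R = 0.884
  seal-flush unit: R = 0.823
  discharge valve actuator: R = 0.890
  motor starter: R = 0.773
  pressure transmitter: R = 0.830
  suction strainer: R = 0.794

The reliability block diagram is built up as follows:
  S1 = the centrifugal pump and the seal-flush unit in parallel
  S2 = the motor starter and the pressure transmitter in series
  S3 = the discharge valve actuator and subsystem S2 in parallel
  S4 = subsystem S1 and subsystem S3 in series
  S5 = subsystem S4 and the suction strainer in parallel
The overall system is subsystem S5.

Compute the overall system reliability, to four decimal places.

Parallel (centrifugal pump and seal-flush unit): 1 − (1 − 0.884000)(1 − 0.823000) = 0.979468
Series (motor starter and pressure transmitter): 0.773000 × 0.830000 = 0.641590
Parallel (discharge valve actuator and [0.641590]): 1 − (1 − 0.890000)(1 − 0.641590) = 0.960575
Series ([0.979468] and [0.960575]): 0.979468 × 0.960575 = 0.940852
Parallel ([0.940852] and suction strainer): 1 − (1 − 0.940852)(1 − 0.794000) = 0.9878

0.9878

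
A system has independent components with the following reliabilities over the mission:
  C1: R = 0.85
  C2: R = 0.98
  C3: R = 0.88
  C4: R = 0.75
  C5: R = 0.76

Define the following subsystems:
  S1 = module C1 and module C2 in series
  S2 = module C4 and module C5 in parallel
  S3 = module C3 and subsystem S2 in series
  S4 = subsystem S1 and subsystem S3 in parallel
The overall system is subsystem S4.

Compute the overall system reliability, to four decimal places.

Series (C1 and C2): 0.850000 × 0.980000 = 0.833000
Parallel (C4 and C5): 1 − (1 − 0.750000)(1 − 0.760000) = 0.940000
Series (C3 and [0.940000]): 0.880000 × 0.940000 = 0.827200
Parallel ([0.833000] and [0.827200]): 1 − (1 − 0.833000)(1 − 0.827200) = 0.9711

0.9711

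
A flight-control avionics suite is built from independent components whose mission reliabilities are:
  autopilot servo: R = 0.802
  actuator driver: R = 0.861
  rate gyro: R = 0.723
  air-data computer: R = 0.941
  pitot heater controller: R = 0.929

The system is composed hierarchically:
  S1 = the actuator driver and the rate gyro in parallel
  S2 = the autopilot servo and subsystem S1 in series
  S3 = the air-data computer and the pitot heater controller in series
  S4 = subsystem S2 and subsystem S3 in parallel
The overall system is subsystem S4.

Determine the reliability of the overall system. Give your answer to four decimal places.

Parallel (actuator driver and rate gyro): 1 − (1 − 0.861000)(1 − 0.723000) = 0.961497
Series (autopilot servo and [0.961497]): 0.802000 × 0.961497 = 0.771121
Series (air-data computer and pitot heater controller): 0.941000 × 0.929000 = 0.874189
Parallel ([0.771121] and [0.874189]): 1 − (1 − 0.771121)(1 − 0.874189) = 0.9712

0.9712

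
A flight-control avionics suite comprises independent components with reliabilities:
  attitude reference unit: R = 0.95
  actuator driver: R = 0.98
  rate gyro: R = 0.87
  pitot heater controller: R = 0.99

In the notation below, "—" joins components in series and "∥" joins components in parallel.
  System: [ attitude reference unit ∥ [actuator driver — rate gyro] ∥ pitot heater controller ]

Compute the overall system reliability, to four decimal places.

Series (actuator driver and rate gyro): 0.980000 × 0.870000 = 0.852600
Parallel (attitude reference unit, [0.852600], and pitot heater controller): 1 − (1 − 0.950000)(1 − 0.852600)(1 − 0.990000) = 0.9999

0.9999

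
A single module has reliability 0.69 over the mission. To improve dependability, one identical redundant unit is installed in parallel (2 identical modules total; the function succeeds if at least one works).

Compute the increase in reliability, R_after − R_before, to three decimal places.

0.214

R_before = 0.69
R_after = 1 − (1 − 0.69)^2 = 0.904
ΔR = 0.904 − 0.69 = 0.214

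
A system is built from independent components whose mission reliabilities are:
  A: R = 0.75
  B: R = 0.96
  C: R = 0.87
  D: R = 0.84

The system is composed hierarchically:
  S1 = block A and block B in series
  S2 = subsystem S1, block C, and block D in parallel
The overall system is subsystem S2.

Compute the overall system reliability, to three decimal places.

0.994

Series (A and B): 0.75000 × 0.96000 = 0.72000
Parallel ([0.72000], C, and D): 1 − (1 − 0.72000)(1 − 0.87000)(1 − 0.84000) = 0.994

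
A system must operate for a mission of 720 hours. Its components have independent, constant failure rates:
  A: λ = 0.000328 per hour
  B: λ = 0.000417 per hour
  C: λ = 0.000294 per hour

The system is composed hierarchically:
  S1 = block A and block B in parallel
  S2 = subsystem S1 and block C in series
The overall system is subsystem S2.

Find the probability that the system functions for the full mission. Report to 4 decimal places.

0.7651

R(A) = exp(−0.000328 × 720) = 0.789654
R(B) = exp(−0.000417 × 720) = 0.740640
R(C) = exp(−0.000294 × 720) = 0.809224
Parallel (A and B): 1 − (1 − 0.789654)(1 − 0.740640) = 0.945445
Series ([0.945445] and C): 0.945445 × 0.809224 = 0.7651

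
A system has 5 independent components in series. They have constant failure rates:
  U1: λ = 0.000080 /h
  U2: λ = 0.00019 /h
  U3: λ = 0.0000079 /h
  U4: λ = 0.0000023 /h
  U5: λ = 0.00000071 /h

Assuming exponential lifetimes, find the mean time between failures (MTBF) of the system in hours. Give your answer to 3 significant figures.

Series of exponential components: λ_sys = Σ λ_i
λ_sys = 0.000080 + 0.00019 + 0.0000079 + 0.0000023 + 0.00000071 = 2.8091e-04 /h
MTBF = 1 / λ_sys = 3560 h

3560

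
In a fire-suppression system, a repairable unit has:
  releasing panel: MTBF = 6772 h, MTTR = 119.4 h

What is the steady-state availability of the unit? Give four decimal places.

0.9827

A(releasing panel) = MTBF/(MTBF+MTTR) = 6772/(6772+119.4) = 0.9827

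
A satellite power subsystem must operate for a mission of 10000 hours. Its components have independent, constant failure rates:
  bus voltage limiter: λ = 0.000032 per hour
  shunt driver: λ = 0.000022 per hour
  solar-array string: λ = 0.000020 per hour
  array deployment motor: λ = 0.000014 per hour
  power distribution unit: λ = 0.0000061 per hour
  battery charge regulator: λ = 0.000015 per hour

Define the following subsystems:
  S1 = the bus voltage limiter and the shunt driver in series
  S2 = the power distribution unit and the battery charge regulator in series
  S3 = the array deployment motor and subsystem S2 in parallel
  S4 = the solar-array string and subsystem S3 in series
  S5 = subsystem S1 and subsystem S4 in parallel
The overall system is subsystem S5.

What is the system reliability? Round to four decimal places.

0.9159

R(bus voltage limiter) = exp(−0.000032 × 10000) = 0.726149
R(shunt driver) = exp(−0.000022 × 10000) = 0.802519
R(solar-array string) = exp(−0.000020 × 10000) = 0.818731
R(array deployment motor) = exp(−0.000014 × 10000) = 0.869358
R(power distribution unit) = exp(−0.0000061 × 10000) = 0.940823
R(battery charge regulator) = exp(−0.000015 × 10000) = 0.860708
Series (bus voltage limiter and shunt driver): 0.726149 × 0.802519 = 0.582748
Series (power distribution unit and battery charge regulator): 0.940823 × 0.860708 = 0.809774
Parallel (array deployment motor and [0.809774]): 1 − (1 − 0.869358)(1 − 0.809774) = 0.975148
Series (solar-array string and [0.975148]): 0.818731 × 0.975148 = 0.798384
Parallel ([0.582748] and [0.798384]): 1 − (1 − 0.582748)(1 − 0.798384) = 0.9159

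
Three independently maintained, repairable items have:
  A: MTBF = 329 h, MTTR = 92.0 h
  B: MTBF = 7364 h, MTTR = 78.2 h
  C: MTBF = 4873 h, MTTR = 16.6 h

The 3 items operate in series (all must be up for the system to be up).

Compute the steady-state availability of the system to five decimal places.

0.77064

A(A) = MTBF/(MTBF+MTTR) = 329/(329+92.0) = 0.781473
A(B) = MTBF/(MTBF+MTTR) = 7364/(7364+78.2) = 0.989492
A(C) = MTBF/(MTBF+MTTR) = 4873/(4873+16.6) = 0.996605
Series availability: 0.781473 × 0.989492 × 0.996605 = 0.77064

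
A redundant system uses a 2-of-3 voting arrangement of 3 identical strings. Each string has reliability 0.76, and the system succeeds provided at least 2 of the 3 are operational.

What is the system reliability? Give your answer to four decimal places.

0.8548

R = Σ_{i=2}^{3} C(3,i) p^i (1−p)^{3−i} with p = 0.76
C(3,2)·0.76^2·0.24^1 = 0.415872
C(3,3)·0.76^3·0.24^0 = 0.438976
Sum = 0.8548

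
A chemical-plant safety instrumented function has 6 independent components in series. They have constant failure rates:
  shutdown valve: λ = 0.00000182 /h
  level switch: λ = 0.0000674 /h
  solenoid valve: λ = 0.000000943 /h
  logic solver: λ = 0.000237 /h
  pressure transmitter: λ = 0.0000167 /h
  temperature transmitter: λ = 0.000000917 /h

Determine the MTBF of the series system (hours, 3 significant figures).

3080

Series of exponential components: λ_sys = Σ λ_i
λ_sys = 0.00000182 + 0.0000674 + 0.000000943 + 0.000237 + 0.0000167 + 0.000000917 = 3.2478e-04 /h
MTBF = 1 / λ_sys = 3080 h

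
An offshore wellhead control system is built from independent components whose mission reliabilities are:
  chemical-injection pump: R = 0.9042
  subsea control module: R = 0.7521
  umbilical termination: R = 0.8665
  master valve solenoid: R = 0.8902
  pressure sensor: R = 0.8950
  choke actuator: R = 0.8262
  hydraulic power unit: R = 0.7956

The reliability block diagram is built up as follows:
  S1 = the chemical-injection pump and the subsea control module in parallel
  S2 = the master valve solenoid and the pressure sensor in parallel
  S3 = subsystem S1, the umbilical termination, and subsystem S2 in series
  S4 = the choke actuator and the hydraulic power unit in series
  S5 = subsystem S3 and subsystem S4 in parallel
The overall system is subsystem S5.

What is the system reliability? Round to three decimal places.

0.944

Parallel (chemical-injection pump and subsea control module): 1 − (1 − 0.90420)(1 − 0.75210) = 0.97625
Parallel (master valve solenoid and pressure sensor): 1 − (1 − 0.89020)(1 − 0.89500) = 0.98847
Series ([0.97625], umbilical termination, and [0.98847]): 0.97625 × 0.86650 × 0.98847 = 0.83617
Series (choke actuator and hydraulic power unit): 0.82620 × 0.79560 = 0.65732
Parallel ([0.83617] and [0.65732]): 1 − (1 − 0.83617)(1 − 0.65732) = 0.944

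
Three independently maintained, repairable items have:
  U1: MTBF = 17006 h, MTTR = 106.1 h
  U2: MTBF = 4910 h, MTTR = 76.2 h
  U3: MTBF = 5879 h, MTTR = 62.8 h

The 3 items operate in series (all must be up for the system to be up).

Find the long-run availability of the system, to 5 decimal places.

0.96827

A(U1) = MTBF/(MTBF+MTTR) = 17006/(17006+106.1) = 0.993800
A(U2) = MTBF/(MTBF+MTTR) = 4910/(4910+76.2) = 0.984718
A(U3) = MTBF/(MTBF+MTTR) = 5879/(5879+62.8) = 0.989431
Series availability: 0.993800 × 0.984718 × 0.989431 = 0.96827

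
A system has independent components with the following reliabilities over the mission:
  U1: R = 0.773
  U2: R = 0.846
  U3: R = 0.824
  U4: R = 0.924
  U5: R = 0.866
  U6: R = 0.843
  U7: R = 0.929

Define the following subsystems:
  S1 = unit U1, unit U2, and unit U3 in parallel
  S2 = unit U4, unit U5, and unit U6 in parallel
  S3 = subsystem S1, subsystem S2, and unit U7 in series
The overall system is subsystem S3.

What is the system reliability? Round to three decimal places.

0.922

Parallel (U1, U2, and U3): 1 − (1 − 0.77300)(1 − 0.84600)(1 − 0.82400) = 0.99385
Parallel (U4, U5, and U6): 1 − (1 − 0.92400)(1 − 0.86600)(1 − 0.84300) = 0.99840
Series ([0.99385], [0.99840], and U7): 0.99385 × 0.99840 × 0.92900 = 0.922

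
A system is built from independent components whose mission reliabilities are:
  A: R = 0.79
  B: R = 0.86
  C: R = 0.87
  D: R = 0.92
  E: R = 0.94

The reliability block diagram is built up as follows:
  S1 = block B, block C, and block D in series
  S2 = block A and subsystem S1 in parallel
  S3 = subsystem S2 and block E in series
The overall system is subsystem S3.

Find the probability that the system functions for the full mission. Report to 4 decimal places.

Series (B, C, and D): 0.860000 × 0.870000 × 0.920000 = 0.688344
Parallel (A and [0.688344]): 1 − (1 − 0.790000)(1 − 0.688344) = 0.934552
Series ([0.934552] and E): 0.934552 × 0.940000 = 0.8785

0.8785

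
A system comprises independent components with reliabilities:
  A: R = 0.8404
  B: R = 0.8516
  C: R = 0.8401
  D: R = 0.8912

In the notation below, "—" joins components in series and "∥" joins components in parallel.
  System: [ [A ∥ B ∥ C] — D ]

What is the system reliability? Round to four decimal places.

Parallel (A, B, and C): 1 − (1 − 0.840400)(1 − 0.851600)(1 − 0.840100) = 0.996213
Series ([0.996213] and D): 0.996213 × 0.891200 = 0.8878

0.8878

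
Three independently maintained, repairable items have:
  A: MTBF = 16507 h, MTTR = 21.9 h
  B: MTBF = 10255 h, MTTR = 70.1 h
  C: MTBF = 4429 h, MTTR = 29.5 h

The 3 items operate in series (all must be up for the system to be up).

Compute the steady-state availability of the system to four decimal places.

0.9853

A(A) = MTBF/(MTBF+MTTR) = 16507/(16507+21.9) = 0.998675
A(B) = MTBF/(MTBF+MTTR) = 10255/(10255+70.1) = 0.993211
A(C) = MTBF/(MTBF+MTTR) = 4429/(4429+29.5) = 0.993383
Series availability: 0.998675 × 0.993211 × 0.993383 = 0.9853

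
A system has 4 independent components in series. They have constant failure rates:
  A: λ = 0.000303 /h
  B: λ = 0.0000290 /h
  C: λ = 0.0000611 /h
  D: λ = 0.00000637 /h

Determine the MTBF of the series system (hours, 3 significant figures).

Series of exponential components: λ_sys = Σ λ_i
λ_sys = 0.000303 + 0.0000290 + 0.0000611 + 0.00000637 = 3.9947e-04 /h
MTBF = 1 / λ_sys = 2500 h

2500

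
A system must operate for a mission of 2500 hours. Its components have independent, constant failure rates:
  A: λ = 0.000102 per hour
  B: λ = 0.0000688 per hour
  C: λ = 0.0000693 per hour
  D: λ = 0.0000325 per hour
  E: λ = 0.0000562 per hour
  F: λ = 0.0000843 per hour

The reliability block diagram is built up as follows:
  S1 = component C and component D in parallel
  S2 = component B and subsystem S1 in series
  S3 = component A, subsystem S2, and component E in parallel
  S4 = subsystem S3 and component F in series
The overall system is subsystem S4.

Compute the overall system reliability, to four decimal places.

R(A) = exp(−0.000102 × 2500) = 0.774916
R(B) = exp(−0.0000688 × 2500) = 0.841979
R(C) = exp(−0.0000693 × 2500) = 0.840927
R(D) = exp(−0.0000325 × 2500) = 0.921963
R(E) = exp(−0.0000562 × 2500) = 0.868924
R(F) = exp(−0.0000843 × 2500) = 0.809977
Parallel (C and D): 1 − (1 − 0.840927)(1 − 0.921963) = 0.987586
Series (B and [0.987586]): 0.841979 × 0.987586 = 0.831527
Parallel (A, [0.831527], and E): 1 − (1 − 0.774916)(1 − 0.831527)(1 − 0.868924) = 0.995030
Series ([0.995030] and F): 0.995030 × 0.809977 = 0.8060

0.8060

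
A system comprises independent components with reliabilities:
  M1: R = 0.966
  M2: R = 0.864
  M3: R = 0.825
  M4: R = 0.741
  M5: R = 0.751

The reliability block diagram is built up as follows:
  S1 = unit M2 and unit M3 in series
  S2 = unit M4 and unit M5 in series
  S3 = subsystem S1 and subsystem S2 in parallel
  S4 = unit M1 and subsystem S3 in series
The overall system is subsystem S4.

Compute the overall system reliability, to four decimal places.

0.8430

Series (M2 and M3): 0.864000 × 0.825000 = 0.712800
Series (M4 and M5): 0.741000 × 0.751000 = 0.556491
Parallel ([0.712800] and [0.556491]): 1 − (1 − 0.712800)(1 − 0.556491) = 0.872624
Series (M1 and [0.872624]): 0.966000 × 0.872624 = 0.8430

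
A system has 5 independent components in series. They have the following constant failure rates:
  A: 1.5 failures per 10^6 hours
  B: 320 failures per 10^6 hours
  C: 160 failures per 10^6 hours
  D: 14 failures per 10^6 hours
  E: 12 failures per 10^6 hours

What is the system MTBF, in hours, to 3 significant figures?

1970

Series of exponential components: λ_sys = Σ λ_i
λ_sys = 0.0000015 + 0.00032 + 0.00016 + 0.000014 + 0.000012 = 5.0750e-04 /h
MTBF = 1 / λ_sys = 1970 h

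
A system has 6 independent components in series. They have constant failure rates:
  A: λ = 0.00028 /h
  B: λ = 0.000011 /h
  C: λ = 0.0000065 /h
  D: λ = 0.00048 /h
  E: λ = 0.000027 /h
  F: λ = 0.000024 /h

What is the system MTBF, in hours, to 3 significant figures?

Series of exponential components: λ_sys = Σ λ_i
λ_sys = 0.00028 + 0.000011 + 0.0000065 + 0.00048 + 0.000027 + 0.000024 = 8.2850e-04 /h
MTBF = 1 / λ_sys = 1210 h

1210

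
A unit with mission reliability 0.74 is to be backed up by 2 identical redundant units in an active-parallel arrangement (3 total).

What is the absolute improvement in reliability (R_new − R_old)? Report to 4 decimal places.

R_before = 0.74
R_after = 1 − (1 − 0.74)^3 = 0.9824
ΔR = 0.9824 − 0.74 = 0.2424

0.2424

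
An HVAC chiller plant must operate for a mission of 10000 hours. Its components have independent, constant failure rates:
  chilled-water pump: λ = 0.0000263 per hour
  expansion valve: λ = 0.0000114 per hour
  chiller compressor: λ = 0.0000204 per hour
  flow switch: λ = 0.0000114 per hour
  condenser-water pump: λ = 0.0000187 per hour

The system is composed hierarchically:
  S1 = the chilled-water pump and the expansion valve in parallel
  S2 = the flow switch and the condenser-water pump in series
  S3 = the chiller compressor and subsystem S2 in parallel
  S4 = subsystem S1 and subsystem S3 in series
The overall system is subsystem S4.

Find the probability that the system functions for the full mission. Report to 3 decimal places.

0.928

R(chilled-water pump) = exp(−0.0000263 × 10000) = 0.76874
R(expansion valve) = exp(−0.0000114 × 10000) = 0.89226
R(chiller compressor) = exp(−0.0000204 × 10000) = 0.81546
R(flow switch) = exp(−0.0000114 × 10000) = 0.89226
R(condenser-water pump) = exp(−0.0000187 × 10000) = 0.82944
Parallel (chilled-water pump and expansion valve): 1 − (1 − 0.76874)(1 − 0.89226) = 0.97508
Series (flow switch and condenser-water pump): 0.89226 × 0.82944 = 0.74008
Parallel (chiller compressor and [0.74008]): 1 − (1 − 0.81546)(1 − 0.74008) = 0.95203
Series ([0.97508] and [0.95203]): 0.97508 × 0.95203 = 0.928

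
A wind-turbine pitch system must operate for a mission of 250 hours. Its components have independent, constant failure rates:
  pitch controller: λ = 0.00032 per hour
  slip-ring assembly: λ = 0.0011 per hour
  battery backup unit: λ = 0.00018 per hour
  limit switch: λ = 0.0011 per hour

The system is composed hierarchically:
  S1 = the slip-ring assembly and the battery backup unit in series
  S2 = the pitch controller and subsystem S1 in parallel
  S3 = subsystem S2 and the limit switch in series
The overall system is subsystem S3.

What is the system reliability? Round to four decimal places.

R(pitch controller) = exp(−0.00032 × 250) = 0.923116
R(slip-ring assembly) = exp(−0.0011 × 250) = 0.759572
R(battery backup unit) = exp(−0.00018 × 250) = 0.955997
R(limit switch) = exp(−0.0011 × 250) = 0.759572
Series (slip-ring assembly and battery backup unit): 0.759572 × 0.955997 = 0.726149
Parallel (pitch controller and [0.726149]): 1 − (1 − 0.923116)(1 − 0.726149) = 0.978945
Series ([0.978945] and limit switch): 0.978945 × 0.759572 = 0.7436

0.7436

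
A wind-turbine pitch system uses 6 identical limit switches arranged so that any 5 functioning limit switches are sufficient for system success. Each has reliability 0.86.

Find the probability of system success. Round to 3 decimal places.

R = Σ_{i=5}^{6} C(6,i) p^i (1−p)^{6−i} with p = 0.86
C(6,5)·0.86^5·0.14^1 = 0.39516
C(6,6)·0.86^6·0.14^0 = 0.40457
Sum = 0.800

0.800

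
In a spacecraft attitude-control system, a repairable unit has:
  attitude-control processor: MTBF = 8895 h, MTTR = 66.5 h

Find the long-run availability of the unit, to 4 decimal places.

0.9926

A(attitude-control processor) = MTBF/(MTBF+MTTR) = 8895/(8895+66.5) = 0.9926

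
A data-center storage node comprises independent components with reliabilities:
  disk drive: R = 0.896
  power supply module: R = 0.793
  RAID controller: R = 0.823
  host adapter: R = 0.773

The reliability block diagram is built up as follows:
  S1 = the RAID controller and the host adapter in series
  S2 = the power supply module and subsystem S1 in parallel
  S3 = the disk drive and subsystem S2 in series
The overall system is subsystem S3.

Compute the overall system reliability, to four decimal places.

Series (RAID controller and host adapter): 0.823000 × 0.773000 = 0.636179
Parallel (power supply module and [0.636179]): 1 − (1 − 0.793000)(1 − 0.636179) = 0.924689
Series (disk drive and [0.924689]): 0.896000 × 0.924689 = 0.8285

0.8285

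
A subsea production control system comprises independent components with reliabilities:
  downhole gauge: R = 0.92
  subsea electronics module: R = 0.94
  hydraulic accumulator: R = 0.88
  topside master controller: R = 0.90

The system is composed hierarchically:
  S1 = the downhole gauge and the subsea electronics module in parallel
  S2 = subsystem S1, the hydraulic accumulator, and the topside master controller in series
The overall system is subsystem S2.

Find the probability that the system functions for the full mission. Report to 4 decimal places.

0.7882

Parallel (downhole gauge and subsea electronics module): 1 − (1 − 0.920000)(1 − 0.940000) = 0.995200
Series ([0.995200], hydraulic accumulator, and topside master controller): 0.995200 × 0.880000 × 0.900000 = 0.7882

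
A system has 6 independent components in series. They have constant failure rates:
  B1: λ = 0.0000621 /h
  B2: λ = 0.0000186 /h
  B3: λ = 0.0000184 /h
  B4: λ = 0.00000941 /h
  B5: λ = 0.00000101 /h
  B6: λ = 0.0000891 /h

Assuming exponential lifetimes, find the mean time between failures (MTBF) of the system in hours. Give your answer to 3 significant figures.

5030

Series of exponential components: λ_sys = Σ λ_i
λ_sys = 0.0000621 + 0.0000186 + 0.0000184 + 0.00000941 + 0.00000101 + 0.0000891 = 1.9862e-04 /h
MTBF = 1 / λ_sys = 5030 h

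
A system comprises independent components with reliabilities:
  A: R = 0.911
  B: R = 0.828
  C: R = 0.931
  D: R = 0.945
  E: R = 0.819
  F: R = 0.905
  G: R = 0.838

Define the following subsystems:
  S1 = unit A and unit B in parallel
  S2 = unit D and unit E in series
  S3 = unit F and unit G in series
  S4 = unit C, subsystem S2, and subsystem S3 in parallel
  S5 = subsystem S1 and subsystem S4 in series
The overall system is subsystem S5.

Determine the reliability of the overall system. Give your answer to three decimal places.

Parallel (A and B): 1 − (1 − 0.91100)(1 − 0.82800) = 0.98469
Series (D and E): 0.94500 × 0.81900 = 0.77396
Series (F and G): 0.90500 × 0.83800 = 0.75839
Parallel (C, [0.77396], and [0.75839]): 1 − (1 − 0.93100)(1 − 0.77396)(1 − 0.75839) = 0.99623
Series ([0.98469] and [0.99623]): 0.98469 × 0.99623 = 0.981

0.981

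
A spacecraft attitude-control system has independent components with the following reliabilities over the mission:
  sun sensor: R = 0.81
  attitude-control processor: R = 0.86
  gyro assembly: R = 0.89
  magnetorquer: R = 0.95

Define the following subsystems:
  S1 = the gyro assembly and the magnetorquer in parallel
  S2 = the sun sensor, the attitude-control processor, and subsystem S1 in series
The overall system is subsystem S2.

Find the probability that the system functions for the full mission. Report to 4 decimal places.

0.6928

Parallel (gyro assembly and magnetorquer): 1 − (1 − 0.890000)(1 − 0.950000) = 0.994500
Series (sun sensor, attitude-control processor, and [0.994500]): 0.810000 × 0.860000 × 0.994500 = 0.6928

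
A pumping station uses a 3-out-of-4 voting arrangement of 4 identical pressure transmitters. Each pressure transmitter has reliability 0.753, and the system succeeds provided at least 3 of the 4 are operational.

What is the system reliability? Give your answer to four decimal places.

0.7433

R = Σ_{i=3}^{4} C(4,i) p^i (1−p)^{4−i} with p = 0.753
C(4,3)·0.753^3·0.247^1 = 0.421834
C(4,4)·0.753^4·0.247^0 = 0.321499
Sum = 0.7433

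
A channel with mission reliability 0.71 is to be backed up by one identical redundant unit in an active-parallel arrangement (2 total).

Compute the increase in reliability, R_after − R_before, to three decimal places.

R_before = 0.71
R_after = 1 − (1 − 0.71)^2 = 0.916
ΔR = 0.916 − 0.71 = 0.206

0.206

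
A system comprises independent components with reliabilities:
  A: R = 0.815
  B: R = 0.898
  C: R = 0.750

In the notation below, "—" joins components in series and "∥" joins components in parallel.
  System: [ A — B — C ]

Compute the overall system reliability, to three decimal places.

Series (A, B, and C): 0.81500 × 0.89800 × 0.75000 = 0.549

0.549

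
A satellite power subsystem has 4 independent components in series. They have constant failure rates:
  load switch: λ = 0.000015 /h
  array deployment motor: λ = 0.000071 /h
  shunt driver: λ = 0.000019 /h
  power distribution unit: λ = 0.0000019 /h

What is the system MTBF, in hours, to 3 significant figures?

9350

Series of exponential components: λ_sys = Σ λ_i
λ_sys = 0.000015 + 0.000071 + 0.000019 + 0.0000019 = 1.0690e-04 /h
MTBF = 1 / λ_sys = 9350 h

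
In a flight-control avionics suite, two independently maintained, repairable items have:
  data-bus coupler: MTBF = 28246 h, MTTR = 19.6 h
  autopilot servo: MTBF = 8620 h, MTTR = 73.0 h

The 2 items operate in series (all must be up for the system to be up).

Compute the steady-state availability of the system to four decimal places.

0.9909

A(data-bus coupler) = MTBF/(MTBF+MTTR) = 28246/(28246+19.6) = 0.999307
A(autopilot servo) = MTBF/(MTBF+MTTR) = 8620/(8620+73.0) = 0.991602
Series availability: 0.999307 × 0.991602 = 0.9909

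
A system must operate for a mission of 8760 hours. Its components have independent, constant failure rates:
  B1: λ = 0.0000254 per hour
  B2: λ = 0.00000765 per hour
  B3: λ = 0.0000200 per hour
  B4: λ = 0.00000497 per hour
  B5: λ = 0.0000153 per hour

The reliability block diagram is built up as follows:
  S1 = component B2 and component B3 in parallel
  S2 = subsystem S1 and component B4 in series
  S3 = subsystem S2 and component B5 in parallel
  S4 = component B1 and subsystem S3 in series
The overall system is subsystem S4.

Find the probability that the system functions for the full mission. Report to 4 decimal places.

0.7952

R(B1) = exp(−0.0000254 × 8760) = 0.800512
R(B2) = exp(−0.00000765 × 8760) = 0.935182
R(B3) = exp(−0.0000200 × 8760) = 0.839289
R(B4) = exp(−0.00000497 × 8760) = 0.957397
R(B5) = exp(−0.0000153 × 8760) = 0.874566
Parallel (B2 and B3): 1 − (1 − 0.935182)(1 − 0.839289) = 0.989583
Series ([0.989583] and B4): 0.989583 × 0.957397 = 0.947424
Parallel ([0.947424] and B5): 1 − (1 − 0.947424)(1 − 0.874566) = 0.993405
Series (B1 and [0.993405]): 0.800512 × 0.993405 = 0.7952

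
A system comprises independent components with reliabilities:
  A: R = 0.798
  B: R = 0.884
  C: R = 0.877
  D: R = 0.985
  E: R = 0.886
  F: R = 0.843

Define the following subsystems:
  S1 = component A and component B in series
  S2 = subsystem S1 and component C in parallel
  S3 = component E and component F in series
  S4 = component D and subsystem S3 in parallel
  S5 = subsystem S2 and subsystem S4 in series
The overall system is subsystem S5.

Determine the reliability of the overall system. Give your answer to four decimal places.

0.9601

Series (A and B): 0.798000 × 0.884000 = 0.705432
Parallel ([0.705432] and C): 1 − (1 − 0.705432)(1 − 0.877000) = 0.963768
Series (E and F): 0.886000 × 0.843000 = 0.746898
Parallel (D and [0.746898]): 1 − (1 − 0.985000)(1 − 0.746898) = 0.996203
Series ([0.963768] and [0.996203]): 0.963768 × 0.996203 = 0.9601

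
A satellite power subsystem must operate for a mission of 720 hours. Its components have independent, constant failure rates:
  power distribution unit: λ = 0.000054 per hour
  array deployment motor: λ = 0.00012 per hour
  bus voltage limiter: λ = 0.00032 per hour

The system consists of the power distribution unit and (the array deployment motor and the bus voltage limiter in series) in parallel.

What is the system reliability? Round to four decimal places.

0.9896

R(power distribution unit) = exp(−0.000054 × 720) = 0.961866
R(array deployment motor) = exp(−0.00012 × 720) = 0.917227
R(bus voltage limiter) = exp(−0.00032 × 720) = 0.794216
Series (array deployment motor and bus voltage limiter): 0.917227 × 0.794216 = 0.728476
Parallel (power distribution unit and [0.728476]): 1 − (1 − 0.961866)(1 − 0.728476) = 0.9896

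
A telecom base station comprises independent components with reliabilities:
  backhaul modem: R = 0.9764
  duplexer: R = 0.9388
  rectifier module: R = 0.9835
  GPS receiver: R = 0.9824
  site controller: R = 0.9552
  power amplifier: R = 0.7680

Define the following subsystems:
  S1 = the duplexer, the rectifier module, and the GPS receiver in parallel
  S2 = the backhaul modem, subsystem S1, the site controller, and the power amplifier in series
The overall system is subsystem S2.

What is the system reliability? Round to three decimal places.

Parallel (duplexer, rectifier module, and GPS receiver): 1 − (1 − 0.93880)(1 − 0.98350)(1 − 0.98240) = 0.99998
Series (backhaul modem, [0.99998], site controller, and power amplifier): 0.97640 × 0.99998 × 0.95520 × 0.76800 = 0.716

0.716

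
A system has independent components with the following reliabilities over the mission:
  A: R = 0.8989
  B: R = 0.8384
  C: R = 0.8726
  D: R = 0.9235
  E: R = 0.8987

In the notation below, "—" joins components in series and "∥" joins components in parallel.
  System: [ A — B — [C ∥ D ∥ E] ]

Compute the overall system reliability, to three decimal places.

Parallel (C, D, and E): 1 − (1 − 0.87260)(1 − 0.92350)(1 − 0.89870) = 0.99901
Series (A, B, and [0.99901]): 0.89890 × 0.83840 × 0.99901 = 0.753

0.753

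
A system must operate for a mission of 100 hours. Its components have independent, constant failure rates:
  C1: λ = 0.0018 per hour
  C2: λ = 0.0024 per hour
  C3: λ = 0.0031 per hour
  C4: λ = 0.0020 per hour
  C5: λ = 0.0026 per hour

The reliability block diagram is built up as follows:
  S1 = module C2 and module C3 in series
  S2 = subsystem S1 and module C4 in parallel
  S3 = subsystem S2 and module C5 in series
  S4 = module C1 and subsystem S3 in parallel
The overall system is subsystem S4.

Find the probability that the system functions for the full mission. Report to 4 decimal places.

R(C1) = exp(−0.0018 × 100) = 0.835270
R(C2) = exp(−0.0024 × 100) = 0.786628
R(C3) = exp(−0.0031 × 100) = 0.733447
R(C4) = exp(−0.0020 × 100) = 0.818731
R(C5) = exp(−0.0026 × 100) = 0.771052
Series (C2 and C3): 0.786628 × 0.733447 = 0.576950
Parallel ([0.576950] and C4): 1 − (1 − 0.576950)(1 − 0.818731) = 0.923314
Series ([0.923314] and C5): 0.923314 × 0.771052 = 0.711923
Parallel (C1 and [0.711923]): 1 − (1 − 0.835270)(1 − 0.711923) = 0.9525

0.9525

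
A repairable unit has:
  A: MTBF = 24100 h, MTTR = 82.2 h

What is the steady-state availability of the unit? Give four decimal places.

0.9966

A(A) = MTBF/(MTBF+MTTR) = 24100/(24100+82.2) = 0.9966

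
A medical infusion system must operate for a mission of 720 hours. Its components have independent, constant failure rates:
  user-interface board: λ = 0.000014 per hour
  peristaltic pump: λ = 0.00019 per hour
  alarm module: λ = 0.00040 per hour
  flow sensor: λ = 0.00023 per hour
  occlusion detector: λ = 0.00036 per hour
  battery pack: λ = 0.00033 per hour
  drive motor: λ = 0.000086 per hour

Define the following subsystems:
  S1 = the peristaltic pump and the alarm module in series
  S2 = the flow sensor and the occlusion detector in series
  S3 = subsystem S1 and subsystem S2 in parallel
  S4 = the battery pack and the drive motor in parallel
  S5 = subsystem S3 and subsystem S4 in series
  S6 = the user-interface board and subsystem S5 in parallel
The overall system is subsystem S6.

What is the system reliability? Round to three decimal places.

R(user-interface board) = exp(−0.000014 × 720) = 0.98997
R(peristaltic pump) = exp(−0.00019 × 720) = 0.87214
R(alarm module) = exp(−0.00040 × 720) = 0.74976
R(flow sensor) = exp(−0.00023 × 720) = 0.84739
R(occlusion detector) = exp(−0.00036 × 720) = 0.77167
R(battery pack) = exp(−0.00033 × 720) = 0.78852
R(drive motor) = exp(−0.000086 × 720) = 0.93996
Series (peristaltic pump and alarm module): 0.87214 × 0.74976 = 0.65390
Series (flow sensor and occlusion detector): 0.84739 × 0.77167 = 0.65391
Parallel ([0.65390] and [0.65391]): 1 − (1 − 0.65390)(1 − 0.65391) = 0.88022
Parallel (battery pack and drive motor): 1 − (1 − 0.78852)(1 − 0.93996) = 0.98730
Series ([0.88022] and [0.98730]): 0.88022 × 0.98730 = 0.86904
Parallel (user-interface board and [0.86904]): 1 − (1 − 0.98997)(1 − 0.86904) = 0.999

0.999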